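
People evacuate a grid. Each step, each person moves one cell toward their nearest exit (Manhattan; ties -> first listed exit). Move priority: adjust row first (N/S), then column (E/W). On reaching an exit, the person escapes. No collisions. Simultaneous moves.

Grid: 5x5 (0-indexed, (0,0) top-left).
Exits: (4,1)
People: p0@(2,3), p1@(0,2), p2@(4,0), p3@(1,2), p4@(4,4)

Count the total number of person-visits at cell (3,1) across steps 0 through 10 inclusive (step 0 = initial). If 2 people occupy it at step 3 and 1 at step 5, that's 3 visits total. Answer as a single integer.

Step 0: p0@(2,3) p1@(0,2) p2@(4,0) p3@(1,2) p4@(4,4) -> at (3,1): 0 [-], cum=0
Step 1: p0@(3,3) p1@(1,2) p2@ESC p3@(2,2) p4@(4,3) -> at (3,1): 0 [-], cum=0
Step 2: p0@(4,3) p1@(2,2) p2@ESC p3@(3,2) p4@(4,2) -> at (3,1): 0 [-], cum=0
Step 3: p0@(4,2) p1@(3,2) p2@ESC p3@(4,2) p4@ESC -> at (3,1): 0 [-], cum=0
Step 4: p0@ESC p1@(4,2) p2@ESC p3@ESC p4@ESC -> at (3,1): 0 [-], cum=0
Step 5: p0@ESC p1@ESC p2@ESC p3@ESC p4@ESC -> at (3,1): 0 [-], cum=0
Total visits = 0

Answer: 0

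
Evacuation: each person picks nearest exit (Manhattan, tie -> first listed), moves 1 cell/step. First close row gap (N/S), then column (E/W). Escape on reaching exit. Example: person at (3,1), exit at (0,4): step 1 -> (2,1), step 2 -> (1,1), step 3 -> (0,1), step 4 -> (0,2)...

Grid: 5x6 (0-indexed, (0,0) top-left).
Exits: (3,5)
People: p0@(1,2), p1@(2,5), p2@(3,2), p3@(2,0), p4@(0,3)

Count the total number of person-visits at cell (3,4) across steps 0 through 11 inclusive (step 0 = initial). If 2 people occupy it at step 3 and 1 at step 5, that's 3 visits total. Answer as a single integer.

Step 0: p0@(1,2) p1@(2,5) p2@(3,2) p3@(2,0) p4@(0,3) -> at (3,4): 0 [-], cum=0
Step 1: p0@(2,2) p1@ESC p2@(3,3) p3@(3,0) p4@(1,3) -> at (3,4): 0 [-], cum=0
Step 2: p0@(3,2) p1@ESC p2@(3,4) p3@(3,1) p4@(2,3) -> at (3,4): 1 [p2], cum=1
Step 3: p0@(3,3) p1@ESC p2@ESC p3@(3,2) p4@(3,3) -> at (3,4): 0 [-], cum=1
Step 4: p0@(3,4) p1@ESC p2@ESC p3@(3,3) p4@(3,4) -> at (3,4): 2 [p0,p4], cum=3
Step 5: p0@ESC p1@ESC p2@ESC p3@(3,4) p4@ESC -> at (3,4): 1 [p3], cum=4
Step 6: p0@ESC p1@ESC p2@ESC p3@ESC p4@ESC -> at (3,4): 0 [-], cum=4
Total visits = 4

Answer: 4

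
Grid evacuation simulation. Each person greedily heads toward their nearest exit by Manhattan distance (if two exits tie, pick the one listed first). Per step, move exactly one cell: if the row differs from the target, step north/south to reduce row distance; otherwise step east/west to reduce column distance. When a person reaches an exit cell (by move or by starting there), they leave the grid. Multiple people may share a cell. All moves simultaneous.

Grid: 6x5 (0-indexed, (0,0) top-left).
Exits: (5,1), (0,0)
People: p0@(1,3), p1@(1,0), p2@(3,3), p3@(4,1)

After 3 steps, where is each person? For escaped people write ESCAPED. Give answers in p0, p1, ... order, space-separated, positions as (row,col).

Step 1: p0:(1,3)->(0,3) | p1:(1,0)->(0,0)->EXIT | p2:(3,3)->(4,3) | p3:(4,1)->(5,1)->EXIT
Step 2: p0:(0,3)->(0,2) | p1:escaped | p2:(4,3)->(5,3) | p3:escaped
Step 3: p0:(0,2)->(0,1) | p1:escaped | p2:(5,3)->(5,2) | p3:escaped

(0,1) ESCAPED (5,2) ESCAPED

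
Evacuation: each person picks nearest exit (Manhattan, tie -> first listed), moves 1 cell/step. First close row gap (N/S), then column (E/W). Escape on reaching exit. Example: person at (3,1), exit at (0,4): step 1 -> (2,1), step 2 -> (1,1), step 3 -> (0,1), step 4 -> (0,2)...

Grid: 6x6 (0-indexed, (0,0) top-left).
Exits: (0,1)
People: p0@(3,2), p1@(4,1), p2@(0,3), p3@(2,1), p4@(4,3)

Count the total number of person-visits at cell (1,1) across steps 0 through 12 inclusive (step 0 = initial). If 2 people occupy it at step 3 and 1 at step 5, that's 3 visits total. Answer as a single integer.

Step 0: p0@(3,2) p1@(4,1) p2@(0,3) p3@(2,1) p4@(4,3) -> at (1,1): 0 [-], cum=0
Step 1: p0@(2,2) p1@(3,1) p2@(0,2) p3@(1,1) p4@(3,3) -> at (1,1): 1 [p3], cum=1
Step 2: p0@(1,2) p1@(2,1) p2@ESC p3@ESC p4@(2,3) -> at (1,1): 0 [-], cum=1
Step 3: p0@(0,2) p1@(1,1) p2@ESC p3@ESC p4@(1,3) -> at (1,1): 1 [p1], cum=2
Step 4: p0@ESC p1@ESC p2@ESC p3@ESC p4@(0,3) -> at (1,1): 0 [-], cum=2
Step 5: p0@ESC p1@ESC p2@ESC p3@ESC p4@(0,2) -> at (1,1): 0 [-], cum=2
Step 6: p0@ESC p1@ESC p2@ESC p3@ESC p4@ESC -> at (1,1): 0 [-], cum=2
Total visits = 2

Answer: 2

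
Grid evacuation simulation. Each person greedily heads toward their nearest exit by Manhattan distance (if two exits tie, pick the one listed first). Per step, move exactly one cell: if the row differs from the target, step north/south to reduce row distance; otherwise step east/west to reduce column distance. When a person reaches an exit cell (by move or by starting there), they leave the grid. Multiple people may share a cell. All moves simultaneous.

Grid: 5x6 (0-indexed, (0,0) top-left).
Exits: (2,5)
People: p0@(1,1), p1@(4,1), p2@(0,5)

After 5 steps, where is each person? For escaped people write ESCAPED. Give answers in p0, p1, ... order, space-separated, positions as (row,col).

Step 1: p0:(1,1)->(2,1) | p1:(4,1)->(3,1) | p2:(0,5)->(1,5)
Step 2: p0:(2,1)->(2,2) | p1:(3,1)->(2,1) | p2:(1,5)->(2,5)->EXIT
Step 3: p0:(2,2)->(2,3) | p1:(2,1)->(2,2) | p2:escaped
Step 4: p0:(2,3)->(2,4) | p1:(2,2)->(2,3) | p2:escaped
Step 5: p0:(2,4)->(2,5)->EXIT | p1:(2,3)->(2,4) | p2:escaped

ESCAPED (2,4) ESCAPED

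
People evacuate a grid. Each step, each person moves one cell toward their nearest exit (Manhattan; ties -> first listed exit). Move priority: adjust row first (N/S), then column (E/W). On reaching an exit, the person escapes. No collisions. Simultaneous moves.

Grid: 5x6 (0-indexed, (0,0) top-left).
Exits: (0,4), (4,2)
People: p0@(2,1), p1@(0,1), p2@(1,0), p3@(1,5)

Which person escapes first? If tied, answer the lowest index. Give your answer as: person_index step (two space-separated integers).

Step 1: p0:(2,1)->(3,1) | p1:(0,1)->(0,2) | p2:(1,0)->(0,0) | p3:(1,5)->(0,5)
Step 2: p0:(3,1)->(4,1) | p1:(0,2)->(0,3) | p2:(0,0)->(0,1) | p3:(0,5)->(0,4)->EXIT
Step 3: p0:(4,1)->(4,2)->EXIT | p1:(0,3)->(0,4)->EXIT | p2:(0,1)->(0,2) | p3:escaped
Step 4: p0:escaped | p1:escaped | p2:(0,2)->(0,3) | p3:escaped
Step 5: p0:escaped | p1:escaped | p2:(0,3)->(0,4)->EXIT | p3:escaped
Exit steps: [3, 3, 5, 2]
First to escape: p3 at step 2

Answer: 3 2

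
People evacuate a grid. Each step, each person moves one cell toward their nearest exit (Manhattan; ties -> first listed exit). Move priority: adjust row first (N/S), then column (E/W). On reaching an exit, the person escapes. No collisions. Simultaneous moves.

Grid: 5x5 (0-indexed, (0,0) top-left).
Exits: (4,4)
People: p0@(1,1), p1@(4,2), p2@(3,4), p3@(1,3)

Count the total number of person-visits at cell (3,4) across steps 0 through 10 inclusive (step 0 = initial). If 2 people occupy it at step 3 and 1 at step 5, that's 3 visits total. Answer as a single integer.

Step 0: p0@(1,1) p1@(4,2) p2@(3,4) p3@(1,3) -> at (3,4): 1 [p2], cum=1
Step 1: p0@(2,1) p1@(4,3) p2@ESC p3@(2,3) -> at (3,4): 0 [-], cum=1
Step 2: p0@(3,1) p1@ESC p2@ESC p3@(3,3) -> at (3,4): 0 [-], cum=1
Step 3: p0@(4,1) p1@ESC p2@ESC p3@(4,3) -> at (3,4): 0 [-], cum=1
Step 4: p0@(4,2) p1@ESC p2@ESC p3@ESC -> at (3,4): 0 [-], cum=1
Step 5: p0@(4,3) p1@ESC p2@ESC p3@ESC -> at (3,4): 0 [-], cum=1
Step 6: p0@ESC p1@ESC p2@ESC p3@ESC -> at (3,4): 0 [-], cum=1
Total visits = 1

Answer: 1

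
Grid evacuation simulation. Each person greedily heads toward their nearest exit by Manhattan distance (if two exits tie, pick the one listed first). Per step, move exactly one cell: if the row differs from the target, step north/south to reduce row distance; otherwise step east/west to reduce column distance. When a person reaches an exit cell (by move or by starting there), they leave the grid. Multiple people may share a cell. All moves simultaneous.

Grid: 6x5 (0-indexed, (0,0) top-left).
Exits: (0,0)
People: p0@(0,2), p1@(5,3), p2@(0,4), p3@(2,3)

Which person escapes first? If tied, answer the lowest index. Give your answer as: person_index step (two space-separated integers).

Step 1: p0:(0,2)->(0,1) | p1:(5,3)->(4,3) | p2:(0,4)->(0,3) | p3:(2,3)->(1,3)
Step 2: p0:(0,1)->(0,0)->EXIT | p1:(4,3)->(3,3) | p2:(0,3)->(0,2) | p3:(1,3)->(0,3)
Step 3: p0:escaped | p1:(3,3)->(2,3) | p2:(0,2)->(0,1) | p3:(0,3)->(0,2)
Step 4: p0:escaped | p1:(2,3)->(1,3) | p2:(0,1)->(0,0)->EXIT | p3:(0,2)->(0,1)
Step 5: p0:escaped | p1:(1,3)->(0,3) | p2:escaped | p3:(0,1)->(0,0)->EXIT
Step 6: p0:escaped | p1:(0,3)->(0,2) | p2:escaped | p3:escaped
Step 7: p0:escaped | p1:(0,2)->(0,1) | p2:escaped | p3:escaped
Step 8: p0:escaped | p1:(0,1)->(0,0)->EXIT | p2:escaped | p3:escaped
Exit steps: [2, 8, 4, 5]
First to escape: p0 at step 2

Answer: 0 2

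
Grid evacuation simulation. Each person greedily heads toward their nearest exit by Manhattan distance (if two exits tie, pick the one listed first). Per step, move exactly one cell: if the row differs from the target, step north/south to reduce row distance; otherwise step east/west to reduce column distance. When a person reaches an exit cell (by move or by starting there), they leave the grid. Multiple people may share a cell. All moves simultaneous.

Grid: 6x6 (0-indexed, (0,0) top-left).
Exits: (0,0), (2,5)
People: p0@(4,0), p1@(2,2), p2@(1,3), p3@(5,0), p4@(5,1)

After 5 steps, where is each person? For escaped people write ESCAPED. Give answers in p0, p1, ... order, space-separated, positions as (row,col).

Step 1: p0:(4,0)->(3,0) | p1:(2,2)->(2,3) | p2:(1,3)->(2,3) | p3:(5,0)->(4,0) | p4:(5,1)->(4,1)
Step 2: p0:(3,0)->(2,0) | p1:(2,3)->(2,4) | p2:(2,3)->(2,4) | p3:(4,0)->(3,0) | p4:(4,1)->(3,1)
Step 3: p0:(2,0)->(1,0) | p1:(2,4)->(2,5)->EXIT | p2:(2,4)->(2,5)->EXIT | p3:(3,0)->(2,0) | p4:(3,1)->(2,1)
Step 4: p0:(1,0)->(0,0)->EXIT | p1:escaped | p2:escaped | p3:(2,0)->(1,0) | p4:(2,1)->(1,1)
Step 5: p0:escaped | p1:escaped | p2:escaped | p3:(1,0)->(0,0)->EXIT | p4:(1,1)->(0,1)

ESCAPED ESCAPED ESCAPED ESCAPED (0,1)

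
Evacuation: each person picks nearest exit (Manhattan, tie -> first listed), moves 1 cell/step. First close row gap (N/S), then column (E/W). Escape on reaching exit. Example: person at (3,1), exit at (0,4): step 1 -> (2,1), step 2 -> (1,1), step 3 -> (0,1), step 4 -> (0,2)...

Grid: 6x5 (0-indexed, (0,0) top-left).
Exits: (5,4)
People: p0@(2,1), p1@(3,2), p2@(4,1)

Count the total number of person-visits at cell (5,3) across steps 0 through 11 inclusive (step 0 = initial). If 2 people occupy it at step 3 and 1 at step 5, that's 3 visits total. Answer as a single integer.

Step 0: p0@(2,1) p1@(3,2) p2@(4,1) -> at (5,3): 0 [-], cum=0
Step 1: p0@(3,1) p1@(4,2) p2@(5,1) -> at (5,3): 0 [-], cum=0
Step 2: p0@(4,1) p1@(5,2) p2@(5,2) -> at (5,3): 0 [-], cum=0
Step 3: p0@(5,1) p1@(5,3) p2@(5,3) -> at (5,3): 2 [p1,p2], cum=2
Step 4: p0@(5,2) p1@ESC p2@ESC -> at (5,3): 0 [-], cum=2
Step 5: p0@(5,3) p1@ESC p2@ESC -> at (5,3): 1 [p0], cum=3
Step 6: p0@ESC p1@ESC p2@ESC -> at (5,3): 0 [-], cum=3
Total visits = 3

Answer: 3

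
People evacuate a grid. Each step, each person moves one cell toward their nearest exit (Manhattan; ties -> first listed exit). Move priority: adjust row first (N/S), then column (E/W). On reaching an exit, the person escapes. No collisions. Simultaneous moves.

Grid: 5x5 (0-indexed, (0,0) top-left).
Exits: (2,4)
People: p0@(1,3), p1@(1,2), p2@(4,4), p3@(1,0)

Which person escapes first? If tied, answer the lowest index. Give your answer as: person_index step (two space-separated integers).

Step 1: p0:(1,3)->(2,3) | p1:(1,2)->(2,2) | p2:(4,4)->(3,4) | p3:(1,0)->(2,0)
Step 2: p0:(2,3)->(2,4)->EXIT | p1:(2,2)->(2,3) | p2:(3,4)->(2,4)->EXIT | p3:(2,0)->(2,1)
Step 3: p0:escaped | p1:(2,3)->(2,4)->EXIT | p2:escaped | p3:(2,1)->(2,2)
Step 4: p0:escaped | p1:escaped | p2:escaped | p3:(2,2)->(2,3)
Step 5: p0:escaped | p1:escaped | p2:escaped | p3:(2,3)->(2,4)->EXIT
Exit steps: [2, 3, 2, 5]
First to escape: p0 at step 2

Answer: 0 2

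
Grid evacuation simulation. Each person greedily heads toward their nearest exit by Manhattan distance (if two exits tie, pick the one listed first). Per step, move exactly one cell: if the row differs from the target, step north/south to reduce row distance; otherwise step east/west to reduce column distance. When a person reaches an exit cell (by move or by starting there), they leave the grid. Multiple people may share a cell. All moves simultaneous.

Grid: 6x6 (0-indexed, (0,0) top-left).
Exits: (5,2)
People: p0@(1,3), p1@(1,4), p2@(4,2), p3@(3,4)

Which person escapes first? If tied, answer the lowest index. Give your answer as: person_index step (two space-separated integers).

Answer: 2 1

Derivation:
Step 1: p0:(1,3)->(2,3) | p1:(1,4)->(2,4) | p2:(4,2)->(5,2)->EXIT | p3:(3,4)->(4,4)
Step 2: p0:(2,3)->(3,3) | p1:(2,4)->(3,4) | p2:escaped | p3:(4,4)->(5,4)
Step 3: p0:(3,3)->(4,3) | p1:(3,4)->(4,4) | p2:escaped | p3:(5,4)->(5,3)
Step 4: p0:(4,3)->(5,3) | p1:(4,4)->(5,4) | p2:escaped | p3:(5,3)->(5,2)->EXIT
Step 5: p0:(5,3)->(5,2)->EXIT | p1:(5,4)->(5,3) | p2:escaped | p3:escaped
Step 6: p0:escaped | p1:(5,3)->(5,2)->EXIT | p2:escaped | p3:escaped
Exit steps: [5, 6, 1, 4]
First to escape: p2 at step 1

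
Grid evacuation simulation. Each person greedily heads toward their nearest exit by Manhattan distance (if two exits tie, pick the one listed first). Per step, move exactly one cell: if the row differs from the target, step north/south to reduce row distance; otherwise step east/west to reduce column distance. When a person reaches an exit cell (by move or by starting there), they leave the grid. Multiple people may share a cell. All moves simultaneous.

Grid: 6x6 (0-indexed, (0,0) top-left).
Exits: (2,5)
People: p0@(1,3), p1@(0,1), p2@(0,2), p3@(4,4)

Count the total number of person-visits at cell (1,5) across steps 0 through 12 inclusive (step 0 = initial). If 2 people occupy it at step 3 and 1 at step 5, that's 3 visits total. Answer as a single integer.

Answer: 0

Derivation:
Step 0: p0@(1,3) p1@(0,1) p2@(0,2) p3@(4,4) -> at (1,5): 0 [-], cum=0
Step 1: p0@(2,3) p1@(1,1) p2@(1,2) p3@(3,4) -> at (1,5): 0 [-], cum=0
Step 2: p0@(2,4) p1@(2,1) p2@(2,2) p3@(2,4) -> at (1,5): 0 [-], cum=0
Step 3: p0@ESC p1@(2,2) p2@(2,3) p3@ESC -> at (1,5): 0 [-], cum=0
Step 4: p0@ESC p1@(2,3) p2@(2,4) p3@ESC -> at (1,5): 0 [-], cum=0
Step 5: p0@ESC p1@(2,4) p2@ESC p3@ESC -> at (1,5): 0 [-], cum=0
Step 6: p0@ESC p1@ESC p2@ESC p3@ESC -> at (1,5): 0 [-], cum=0
Total visits = 0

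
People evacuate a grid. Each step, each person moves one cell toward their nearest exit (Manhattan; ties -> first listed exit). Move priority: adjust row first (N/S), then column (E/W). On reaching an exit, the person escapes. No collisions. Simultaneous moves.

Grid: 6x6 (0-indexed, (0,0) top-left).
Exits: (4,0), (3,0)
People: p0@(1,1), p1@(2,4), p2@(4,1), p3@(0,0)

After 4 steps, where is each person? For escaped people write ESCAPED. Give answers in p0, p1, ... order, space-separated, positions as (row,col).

Step 1: p0:(1,1)->(2,1) | p1:(2,4)->(3,4) | p2:(4,1)->(4,0)->EXIT | p3:(0,0)->(1,0)
Step 2: p0:(2,1)->(3,1) | p1:(3,4)->(3,3) | p2:escaped | p3:(1,0)->(2,0)
Step 3: p0:(3,1)->(3,0)->EXIT | p1:(3,3)->(3,2) | p2:escaped | p3:(2,0)->(3,0)->EXIT
Step 4: p0:escaped | p1:(3,2)->(3,1) | p2:escaped | p3:escaped

ESCAPED (3,1) ESCAPED ESCAPED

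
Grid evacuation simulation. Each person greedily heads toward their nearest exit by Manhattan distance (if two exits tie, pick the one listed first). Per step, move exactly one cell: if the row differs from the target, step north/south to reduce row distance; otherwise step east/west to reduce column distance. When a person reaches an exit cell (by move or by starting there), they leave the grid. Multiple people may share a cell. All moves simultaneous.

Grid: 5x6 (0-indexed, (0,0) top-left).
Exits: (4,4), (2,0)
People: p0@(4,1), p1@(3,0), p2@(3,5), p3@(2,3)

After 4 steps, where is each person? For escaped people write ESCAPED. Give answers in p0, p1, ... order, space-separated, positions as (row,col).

Step 1: p0:(4,1)->(4,2) | p1:(3,0)->(2,0)->EXIT | p2:(3,5)->(4,5) | p3:(2,3)->(3,3)
Step 2: p0:(4,2)->(4,3) | p1:escaped | p2:(4,5)->(4,4)->EXIT | p3:(3,3)->(4,3)
Step 3: p0:(4,3)->(4,4)->EXIT | p1:escaped | p2:escaped | p3:(4,3)->(4,4)->EXIT

ESCAPED ESCAPED ESCAPED ESCAPED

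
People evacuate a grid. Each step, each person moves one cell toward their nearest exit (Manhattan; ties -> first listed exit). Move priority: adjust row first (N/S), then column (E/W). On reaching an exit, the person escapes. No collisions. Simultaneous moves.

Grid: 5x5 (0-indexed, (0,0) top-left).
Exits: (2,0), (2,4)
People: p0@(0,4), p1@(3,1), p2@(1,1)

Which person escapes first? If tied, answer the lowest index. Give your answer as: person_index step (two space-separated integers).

Step 1: p0:(0,4)->(1,4) | p1:(3,1)->(2,1) | p2:(1,1)->(2,1)
Step 2: p0:(1,4)->(2,4)->EXIT | p1:(2,1)->(2,0)->EXIT | p2:(2,1)->(2,0)->EXIT
Exit steps: [2, 2, 2]
First to escape: p0 at step 2

Answer: 0 2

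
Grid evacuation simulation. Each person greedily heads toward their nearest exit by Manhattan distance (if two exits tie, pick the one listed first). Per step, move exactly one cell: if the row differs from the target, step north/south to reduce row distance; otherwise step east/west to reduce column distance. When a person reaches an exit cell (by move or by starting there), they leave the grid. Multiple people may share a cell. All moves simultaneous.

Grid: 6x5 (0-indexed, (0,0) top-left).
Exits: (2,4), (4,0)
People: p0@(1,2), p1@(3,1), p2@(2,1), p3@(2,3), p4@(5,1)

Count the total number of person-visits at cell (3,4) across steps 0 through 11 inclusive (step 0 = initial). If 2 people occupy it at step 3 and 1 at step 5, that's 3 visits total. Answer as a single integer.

Answer: 0

Derivation:
Step 0: p0@(1,2) p1@(3,1) p2@(2,1) p3@(2,3) p4@(5,1) -> at (3,4): 0 [-], cum=0
Step 1: p0@(2,2) p1@(4,1) p2@(2,2) p3@ESC p4@(4,1) -> at (3,4): 0 [-], cum=0
Step 2: p0@(2,3) p1@ESC p2@(2,3) p3@ESC p4@ESC -> at (3,4): 0 [-], cum=0
Step 3: p0@ESC p1@ESC p2@ESC p3@ESC p4@ESC -> at (3,4): 0 [-], cum=0
Total visits = 0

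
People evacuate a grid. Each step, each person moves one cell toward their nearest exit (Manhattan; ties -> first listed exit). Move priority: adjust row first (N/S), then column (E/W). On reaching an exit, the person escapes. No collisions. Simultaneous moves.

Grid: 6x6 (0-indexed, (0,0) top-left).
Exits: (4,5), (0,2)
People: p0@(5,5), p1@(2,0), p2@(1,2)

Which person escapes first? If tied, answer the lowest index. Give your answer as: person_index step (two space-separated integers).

Answer: 0 1

Derivation:
Step 1: p0:(5,5)->(4,5)->EXIT | p1:(2,0)->(1,0) | p2:(1,2)->(0,2)->EXIT
Step 2: p0:escaped | p1:(1,0)->(0,0) | p2:escaped
Step 3: p0:escaped | p1:(0,0)->(0,1) | p2:escaped
Step 4: p0:escaped | p1:(0,1)->(0,2)->EXIT | p2:escaped
Exit steps: [1, 4, 1]
First to escape: p0 at step 1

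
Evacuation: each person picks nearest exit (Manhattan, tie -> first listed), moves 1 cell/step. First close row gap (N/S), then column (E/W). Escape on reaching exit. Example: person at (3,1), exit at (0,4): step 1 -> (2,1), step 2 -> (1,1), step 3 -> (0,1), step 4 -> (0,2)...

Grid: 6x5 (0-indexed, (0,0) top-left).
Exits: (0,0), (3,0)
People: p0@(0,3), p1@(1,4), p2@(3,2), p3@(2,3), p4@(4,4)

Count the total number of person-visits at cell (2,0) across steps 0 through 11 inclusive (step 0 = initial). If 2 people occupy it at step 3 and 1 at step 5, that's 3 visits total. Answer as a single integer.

Answer: 0

Derivation:
Step 0: p0@(0,3) p1@(1,4) p2@(3,2) p3@(2,3) p4@(4,4) -> at (2,0): 0 [-], cum=0
Step 1: p0@(0,2) p1@(0,4) p2@(3,1) p3@(3,3) p4@(3,4) -> at (2,0): 0 [-], cum=0
Step 2: p0@(0,1) p1@(0,3) p2@ESC p3@(3,2) p4@(3,3) -> at (2,0): 0 [-], cum=0
Step 3: p0@ESC p1@(0,2) p2@ESC p3@(3,1) p4@(3,2) -> at (2,0): 0 [-], cum=0
Step 4: p0@ESC p1@(0,1) p2@ESC p3@ESC p4@(3,1) -> at (2,0): 0 [-], cum=0
Step 5: p0@ESC p1@ESC p2@ESC p3@ESC p4@ESC -> at (2,0): 0 [-], cum=0
Total visits = 0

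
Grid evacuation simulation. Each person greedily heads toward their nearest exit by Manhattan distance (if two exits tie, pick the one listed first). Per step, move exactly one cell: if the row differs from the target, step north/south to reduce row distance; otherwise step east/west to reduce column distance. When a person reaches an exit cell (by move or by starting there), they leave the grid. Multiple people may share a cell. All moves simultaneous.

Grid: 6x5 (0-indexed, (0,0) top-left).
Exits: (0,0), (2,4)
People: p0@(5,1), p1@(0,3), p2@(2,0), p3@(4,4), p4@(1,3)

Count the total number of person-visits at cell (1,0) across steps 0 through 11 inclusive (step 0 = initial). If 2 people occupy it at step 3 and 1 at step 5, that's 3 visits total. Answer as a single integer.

Answer: 1

Derivation:
Step 0: p0@(5,1) p1@(0,3) p2@(2,0) p3@(4,4) p4@(1,3) -> at (1,0): 0 [-], cum=0
Step 1: p0@(4,1) p1@(0,2) p2@(1,0) p3@(3,4) p4@(2,3) -> at (1,0): 1 [p2], cum=1
Step 2: p0@(3,1) p1@(0,1) p2@ESC p3@ESC p4@ESC -> at (1,0): 0 [-], cum=1
Step 3: p0@(2,1) p1@ESC p2@ESC p3@ESC p4@ESC -> at (1,0): 0 [-], cum=1
Step 4: p0@(1,1) p1@ESC p2@ESC p3@ESC p4@ESC -> at (1,0): 0 [-], cum=1
Step 5: p0@(0,1) p1@ESC p2@ESC p3@ESC p4@ESC -> at (1,0): 0 [-], cum=1
Step 6: p0@ESC p1@ESC p2@ESC p3@ESC p4@ESC -> at (1,0): 0 [-], cum=1
Total visits = 1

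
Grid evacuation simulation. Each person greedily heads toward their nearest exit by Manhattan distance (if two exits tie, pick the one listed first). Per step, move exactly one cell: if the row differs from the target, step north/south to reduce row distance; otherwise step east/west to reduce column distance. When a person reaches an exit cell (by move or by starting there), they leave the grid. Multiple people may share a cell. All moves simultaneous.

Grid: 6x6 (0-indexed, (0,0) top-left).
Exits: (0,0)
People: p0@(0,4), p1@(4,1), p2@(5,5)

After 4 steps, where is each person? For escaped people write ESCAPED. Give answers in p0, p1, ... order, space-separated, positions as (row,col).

Step 1: p0:(0,4)->(0,3) | p1:(4,1)->(3,1) | p2:(5,5)->(4,5)
Step 2: p0:(0,3)->(0,2) | p1:(3,1)->(2,1) | p2:(4,5)->(3,5)
Step 3: p0:(0,2)->(0,1) | p1:(2,1)->(1,1) | p2:(3,5)->(2,5)
Step 4: p0:(0,1)->(0,0)->EXIT | p1:(1,1)->(0,1) | p2:(2,5)->(1,5)

ESCAPED (0,1) (1,5)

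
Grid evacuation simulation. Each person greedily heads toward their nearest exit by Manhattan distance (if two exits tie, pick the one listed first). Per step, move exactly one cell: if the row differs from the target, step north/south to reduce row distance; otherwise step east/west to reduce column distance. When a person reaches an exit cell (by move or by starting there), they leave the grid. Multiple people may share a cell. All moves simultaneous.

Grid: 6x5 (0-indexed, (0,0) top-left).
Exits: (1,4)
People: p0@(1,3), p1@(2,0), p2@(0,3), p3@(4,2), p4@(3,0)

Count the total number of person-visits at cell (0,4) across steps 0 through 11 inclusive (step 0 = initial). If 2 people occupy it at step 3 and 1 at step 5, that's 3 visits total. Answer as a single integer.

Step 0: p0@(1,3) p1@(2,0) p2@(0,3) p3@(4,2) p4@(3,0) -> at (0,4): 0 [-], cum=0
Step 1: p0@ESC p1@(1,0) p2@(1,3) p3@(3,2) p4@(2,0) -> at (0,4): 0 [-], cum=0
Step 2: p0@ESC p1@(1,1) p2@ESC p3@(2,2) p4@(1,0) -> at (0,4): 0 [-], cum=0
Step 3: p0@ESC p1@(1,2) p2@ESC p3@(1,2) p4@(1,1) -> at (0,4): 0 [-], cum=0
Step 4: p0@ESC p1@(1,3) p2@ESC p3@(1,3) p4@(1,2) -> at (0,4): 0 [-], cum=0
Step 5: p0@ESC p1@ESC p2@ESC p3@ESC p4@(1,3) -> at (0,4): 0 [-], cum=0
Step 6: p0@ESC p1@ESC p2@ESC p3@ESC p4@ESC -> at (0,4): 0 [-], cum=0
Total visits = 0

Answer: 0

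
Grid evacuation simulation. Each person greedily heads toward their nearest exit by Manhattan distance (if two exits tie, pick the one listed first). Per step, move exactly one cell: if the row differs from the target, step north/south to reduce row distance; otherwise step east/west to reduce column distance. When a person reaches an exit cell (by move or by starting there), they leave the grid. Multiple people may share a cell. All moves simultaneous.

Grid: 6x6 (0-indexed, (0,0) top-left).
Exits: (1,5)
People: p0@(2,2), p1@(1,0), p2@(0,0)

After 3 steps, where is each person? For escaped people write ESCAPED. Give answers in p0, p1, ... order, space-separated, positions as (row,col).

Step 1: p0:(2,2)->(1,2) | p1:(1,0)->(1,1) | p2:(0,0)->(1,0)
Step 2: p0:(1,2)->(1,3) | p1:(1,1)->(1,2) | p2:(1,0)->(1,1)
Step 3: p0:(1,3)->(1,4) | p1:(1,2)->(1,3) | p2:(1,1)->(1,2)

(1,4) (1,3) (1,2)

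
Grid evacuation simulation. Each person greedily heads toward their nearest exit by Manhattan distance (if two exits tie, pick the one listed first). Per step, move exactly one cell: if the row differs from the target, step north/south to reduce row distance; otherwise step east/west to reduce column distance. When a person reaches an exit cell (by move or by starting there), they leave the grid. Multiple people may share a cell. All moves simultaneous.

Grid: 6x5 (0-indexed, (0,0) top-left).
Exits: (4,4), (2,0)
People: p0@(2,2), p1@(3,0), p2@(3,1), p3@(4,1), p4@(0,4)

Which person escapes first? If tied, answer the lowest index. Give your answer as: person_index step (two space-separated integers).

Step 1: p0:(2,2)->(2,1) | p1:(3,0)->(2,0)->EXIT | p2:(3,1)->(2,1) | p3:(4,1)->(4,2) | p4:(0,4)->(1,4)
Step 2: p0:(2,1)->(2,0)->EXIT | p1:escaped | p2:(2,1)->(2,0)->EXIT | p3:(4,2)->(4,3) | p4:(1,4)->(2,4)
Step 3: p0:escaped | p1:escaped | p2:escaped | p3:(4,3)->(4,4)->EXIT | p4:(2,4)->(3,4)
Step 4: p0:escaped | p1:escaped | p2:escaped | p3:escaped | p4:(3,4)->(4,4)->EXIT
Exit steps: [2, 1, 2, 3, 4]
First to escape: p1 at step 1

Answer: 1 1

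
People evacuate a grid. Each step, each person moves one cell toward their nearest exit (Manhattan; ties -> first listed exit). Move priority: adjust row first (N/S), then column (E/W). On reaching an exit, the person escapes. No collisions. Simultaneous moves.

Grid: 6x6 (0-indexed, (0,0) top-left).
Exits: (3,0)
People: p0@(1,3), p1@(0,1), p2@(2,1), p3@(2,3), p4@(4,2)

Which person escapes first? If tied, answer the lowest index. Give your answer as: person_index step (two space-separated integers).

Step 1: p0:(1,3)->(2,3) | p1:(0,1)->(1,1) | p2:(2,1)->(3,1) | p3:(2,3)->(3,3) | p4:(4,2)->(3,2)
Step 2: p0:(2,3)->(3,3) | p1:(1,1)->(2,1) | p2:(3,1)->(3,0)->EXIT | p3:(3,3)->(3,2) | p4:(3,2)->(3,1)
Step 3: p0:(3,3)->(3,2) | p1:(2,1)->(3,1) | p2:escaped | p3:(3,2)->(3,1) | p4:(3,1)->(3,0)->EXIT
Step 4: p0:(3,2)->(3,1) | p1:(3,1)->(3,0)->EXIT | p2:escaped | p3:(3,1)->(3,0)->EXIT | p4:escaped
Step 5: p0:(3,1)->(3,0)->EXIT | p1:escaped | p2:escaped | p3:escaped | p4:escaped
Exit steps: [5, 4, 2, 4, 3]
First to escape: p2 at step 2

Answer: 2 2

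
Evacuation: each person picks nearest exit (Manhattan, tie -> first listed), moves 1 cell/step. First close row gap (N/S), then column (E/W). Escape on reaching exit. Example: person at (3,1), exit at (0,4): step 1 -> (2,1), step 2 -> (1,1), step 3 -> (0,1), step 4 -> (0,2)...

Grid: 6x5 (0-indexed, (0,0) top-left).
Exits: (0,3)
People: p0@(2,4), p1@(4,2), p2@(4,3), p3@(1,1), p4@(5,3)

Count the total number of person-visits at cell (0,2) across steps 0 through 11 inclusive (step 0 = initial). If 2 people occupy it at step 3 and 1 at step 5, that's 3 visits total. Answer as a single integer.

Step 0: p0@(2,4) p1@(4,2) p2@(4,3) p3@(1,1) p4@(5,3) -> at (0,2): 0 [-], cum=0
Step 1: p0@(1,4) p1@(3,2) p2@(3,3) p3@(0,1) p4@(4,3) -> at (0,2): 0 [-], cum=0
Step 2: p0@(0,4) p1@(2,2) p2@(2,3) p3@(0,2) p4@(3,3) -> at (0,2): 1 [p3], cum=1
Step 3: p0@ESC p1@(1,2) p2@(1,3) p3@ESC p4@(2,3) -> at (0,2): 0 [-], cum=1
Step 4: p0@ESC p1@(0,2) p2@ESC p3@ESC p4@(1,3) -> at (0,2): 1 [p1], cum=2
Step 5: p0@ESC p1@ESC p2@ESC p3@ESC p4@ESC -> at (0,2): 0 [-], cum=2
Total visits = 2

Answer: 2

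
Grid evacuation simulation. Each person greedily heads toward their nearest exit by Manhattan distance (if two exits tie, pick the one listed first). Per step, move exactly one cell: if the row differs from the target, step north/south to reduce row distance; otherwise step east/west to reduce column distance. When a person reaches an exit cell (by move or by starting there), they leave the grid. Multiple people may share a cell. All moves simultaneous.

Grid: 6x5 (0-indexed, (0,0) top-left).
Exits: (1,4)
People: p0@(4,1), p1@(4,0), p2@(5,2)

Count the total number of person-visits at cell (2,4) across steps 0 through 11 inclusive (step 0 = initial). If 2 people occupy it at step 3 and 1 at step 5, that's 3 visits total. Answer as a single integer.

Answer: 0

Derivation:
Step 0: p0@(4,1) p1@(4,0) p2@(5,2) -> at (2,4): 0 [-], cum=0
Step 1: p0@(3,1) p1@(3,0) p2@(4,2) -> at (2,4): 0 [-], cum=0
Step 2: p0@(2,1) p1@(2,0) p2@(3,2) -> at (2,4): 0 [-], cum=0
Step 3: p0@(1,1) p1@(1,0) p2@(2,2) -> at (2,4): 0 [-], cum=0
Step 4: p0@(1,2) p1@(1,1) p2@(1,2) -> at (2,4): 0 [-], cum=0
Step 5: p0@(1,3) p1@(1,2) p2@(1,3) -> at (2,4): 0 [-], cum=0
Step 6: p0@ESC p1@(1,3) p2@ESC -> at (2,4): 0 [-], cum=0
Step 7: p0@ESC p1@ESC p2@ESC -> at (2,4): 0 [-], cum=0
Total visits = 0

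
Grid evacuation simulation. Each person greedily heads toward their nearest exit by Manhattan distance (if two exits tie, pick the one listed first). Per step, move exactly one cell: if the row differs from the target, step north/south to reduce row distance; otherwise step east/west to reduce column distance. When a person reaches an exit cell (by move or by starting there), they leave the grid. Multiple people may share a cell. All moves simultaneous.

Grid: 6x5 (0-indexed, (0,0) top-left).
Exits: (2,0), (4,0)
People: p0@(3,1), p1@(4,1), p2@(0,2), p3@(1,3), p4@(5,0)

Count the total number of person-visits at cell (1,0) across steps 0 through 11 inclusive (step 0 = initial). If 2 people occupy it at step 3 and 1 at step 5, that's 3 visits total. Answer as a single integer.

Step 0: p0@(3,1) p1@(4,1) p2@(0,2) p3@(1,3) p4@(5,0) -> at (1,0): 0 [-], cum=0
Step 1: p0@(2,1) p1@ESC p2@(1,2) p3@(2,3) p4@ESC -> at (1,0): 0 [-], cum=0
Step 2: p0@ESC p1@ESC p2@(2,2) p3@(2,2) p4@ESC -> at (1,0): 0 [-], cum=0
Step 3: p0@ESC p1@ESC p2@(2,1) p3@(2,1) p4@ESC -> at (1,0): 0 [-], cum=0
Step 4: p0@ESC p1@ESC p2@ESC p3@ESC p4@ESC -> at (1,0): 0 [-], cum=0
Total visits = 0

Answer: 0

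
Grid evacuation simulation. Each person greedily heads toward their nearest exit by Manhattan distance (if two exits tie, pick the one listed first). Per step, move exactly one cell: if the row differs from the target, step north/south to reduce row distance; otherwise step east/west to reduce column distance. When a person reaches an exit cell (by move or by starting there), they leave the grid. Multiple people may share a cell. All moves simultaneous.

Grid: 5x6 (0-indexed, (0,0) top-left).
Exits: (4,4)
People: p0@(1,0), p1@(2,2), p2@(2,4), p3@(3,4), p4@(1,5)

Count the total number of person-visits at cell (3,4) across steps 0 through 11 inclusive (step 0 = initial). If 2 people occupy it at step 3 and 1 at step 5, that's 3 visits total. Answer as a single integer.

Step 0: p0@(1,0) p1@(2,2) p2@(2,4) p3@(3,4) p4@(1,5) -> at (3,4): 1 [p3], cum=1
Step 1: p0@(2,0) p1@(3,2) p2@(3,4) p3@ESC p4@(2,5) -> at (3,4): 1 [p2], cum=2
Step 2: p0@(3,0) p1@(4,2) p2@ESC p3@ESC p4@(3,5) -> at (3,4): 0 [-], cum=2
Step 3: p0@(4,0) p1@(4,3) p2@ESC p3@ESC p4@(4,5) -> at (3,4): 0 [-], cum=2
Step 4: p0@(4,1) p1@ESC p2@ESC p3@ESC p4@ESC -> at (3,4): 0 [-], cum=2
Step 5: p0@(4,2) p1@ESC p2@ESC p3@ESC p4@ESC -> at (3,4): 0 [-], cum=2
Step 6: p0@(4,3) p1@ESC p2@ESC p3@ESC p4@ESC -> at (3,4): 0 [-], cum=2
Step 7: p0@ESC p1@ESC p2@ESC p3@ESC p4@ESC -> at (3,4): 0 [-], cum=2
Total visits = 2

Answer: 2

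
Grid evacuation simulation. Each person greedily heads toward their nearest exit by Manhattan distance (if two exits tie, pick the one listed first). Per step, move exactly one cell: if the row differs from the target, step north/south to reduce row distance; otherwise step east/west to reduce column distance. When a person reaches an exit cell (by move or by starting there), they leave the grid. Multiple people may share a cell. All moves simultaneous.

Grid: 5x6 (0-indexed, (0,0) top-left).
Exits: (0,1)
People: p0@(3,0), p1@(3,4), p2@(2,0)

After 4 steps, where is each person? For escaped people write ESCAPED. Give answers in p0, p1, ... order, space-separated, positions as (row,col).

Step 1: p0:(3,0)->(2,0) | p1:(3,4)->(2,4) | p2:(2,0)->(1,0)
Step 2: p0:(2,0)->(1,0) | p1:(2,4)->(1,4) | p2:(1,0)->(0,0)
Step 3: p0:(1,0)->(0,0) | p1:(1,4)->(0,4) | p2:(0,0)->(0,1)->EXIT
Step 4: p0:(0,0)->(0,1)->EXIT | p1:(0,4)->(0,3) | p2:escaped

ESCAPED (0,3) ESCAPED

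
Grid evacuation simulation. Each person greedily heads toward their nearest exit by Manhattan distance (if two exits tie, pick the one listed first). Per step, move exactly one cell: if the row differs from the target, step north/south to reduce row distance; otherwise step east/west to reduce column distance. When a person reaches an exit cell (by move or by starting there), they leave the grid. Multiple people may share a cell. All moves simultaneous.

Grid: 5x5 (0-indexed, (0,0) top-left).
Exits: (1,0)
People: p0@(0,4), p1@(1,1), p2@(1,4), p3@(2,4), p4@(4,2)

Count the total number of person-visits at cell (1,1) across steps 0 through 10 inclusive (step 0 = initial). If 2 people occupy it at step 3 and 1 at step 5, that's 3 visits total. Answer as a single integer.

Answer: 5

Derivation:
Step 0: p0@(0,4) p1@(1,1) p2@(1,4) p3@(2,4) p4@(4,2) -> at (1,1): 1 [p1], cum=1
Step 1: p0@(1,4) p1@ESC p2@(1,3) p3@(1,4) p4@(3,2) -> at (1,1): 0 [-], cum=1
Step 2: p0@(1,3) p1@ESC p2@(1,2) p3@(1,3) p4@(2,2) -> at (1,1): 0 [-], cum=1
Step 3: p0@(1,2) p1@ESC p2@(1,1) p3@(1,2) p4@(1,2) -> at (1,1): 1 [p2], cum=2
Step 4: p0@(1,1) p1@ESC p2@ESC p3@(1,1) p4@(1,1) -> at (1,1): 3 [p0,p3,p4], cum=5
Step 5: p0@ESC p1@ESC p2@ESC p3@ESC p4@ESC -> at (1,1): 0 [-], cum=5
Total visits = 5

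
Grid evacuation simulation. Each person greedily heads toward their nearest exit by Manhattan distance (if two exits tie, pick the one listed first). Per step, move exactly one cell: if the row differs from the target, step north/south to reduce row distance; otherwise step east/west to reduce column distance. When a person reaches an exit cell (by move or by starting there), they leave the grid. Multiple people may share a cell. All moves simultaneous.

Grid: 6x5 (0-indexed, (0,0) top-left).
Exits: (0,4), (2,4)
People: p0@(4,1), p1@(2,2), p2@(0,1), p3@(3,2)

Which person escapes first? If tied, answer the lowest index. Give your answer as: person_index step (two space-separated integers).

Step 1: p0:(4,1)->(3,1) | p1:(2,2)->(2,3) | p2:(0,1)->(0,2) | p3:(3,2)->(2,2)
Step 2: p0:(3,1)->(2,1) | p1:(2,3)->(2,4)->EXIT | p2:(0,2)->(0,3) | p3:(2,2)->(2,3)
Step 3: p0:(2,1)->(2,2) | p1:escaped | p2:(0,3)->(0,4)->EXIT | p3:(2,3)->(2,4)->EXIT
Step 4: p0:(2,2)->(2,3) | p1:escaped | p2:escaped | p3:escaped
Step 5: p0:(2,3)->(2,4)->EXIT | p1:escaped | p2:escaped | p3:escaped
Exit steps: [5, 2, 3, 3]
First to escape: p1 at step 2

Answer: 1 2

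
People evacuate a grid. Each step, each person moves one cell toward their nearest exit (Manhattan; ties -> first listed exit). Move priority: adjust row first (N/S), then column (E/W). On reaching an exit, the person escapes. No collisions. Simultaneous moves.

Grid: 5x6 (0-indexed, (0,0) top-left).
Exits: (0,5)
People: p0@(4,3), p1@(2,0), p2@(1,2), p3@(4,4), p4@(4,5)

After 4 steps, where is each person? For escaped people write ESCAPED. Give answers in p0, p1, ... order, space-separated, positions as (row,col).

Step 1: p0:(4,3)->(3,3) | p1:(2,0)->(1,0) | p2:(1,2)->(0,2) | p3:(4,4)->(3,4) | p4:(4,5)->(3,5)
Step 2: p0:(3,3)->(2,3) | p1:(1,0)->(0,0) | p2:(0,2)->(0,3) | p3:(3,4)->(2,4) | p4:(3,5)->(2,5)
Step 3: p0:(2,3)->(1,3) | p1:(0,0)->(0,1) | p2:(0,3)->(0,4) | p3:(2,4)->(1,4) | p4:(2,5)->(1,5)
Step 4: p0:(1,3)->(0,3) | p1:(0,1)->(0,2) | p2:(0,4)->(0,5)->EXIT | p3:(1,4)->(0,4) | p4:(1,5)->(0,5)->EXIT

(0,3) (0,2) ESCAPED (0,4) ESCAPED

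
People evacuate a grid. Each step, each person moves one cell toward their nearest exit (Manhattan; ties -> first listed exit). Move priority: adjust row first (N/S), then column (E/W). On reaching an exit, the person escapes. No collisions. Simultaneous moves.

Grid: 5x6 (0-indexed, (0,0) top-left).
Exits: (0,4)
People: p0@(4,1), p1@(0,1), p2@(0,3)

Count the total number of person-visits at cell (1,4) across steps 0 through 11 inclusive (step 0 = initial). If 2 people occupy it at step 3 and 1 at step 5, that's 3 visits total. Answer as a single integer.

Step 0: p0@(4,1) p1@(0,1) p2@(0,3) -> at (1,4): 0 [-], cum=0
Step 1: p0@(3,1) p1@(0,2) p2@ESC -> at (1,4): 0 [-], cum=0
Step 2: p0@(2,1) p1@(0,3) p2@ESC -> at (1,4): 0 [-], cum=0
Step 3: p0@(1,1) p1@ESC p2@ESC -> at (1,4): 0 [-], cum=0
Step 4: p0@(0,1) p1@ESC p2@ESC -> at (1,4): 0 [-], cum=0
Step 5: p0@(0,2) p1@ESC p2@ESC -> at (1,4): 0 [-], cum=0
Step 6: p0@(0,3) p1@ESC p2@ESC -> at (1,4): 0 [-], cum=0
Step 7: p0@ESC p1@ESC p2@ESC -> at (1,4): 0 [-], cum=0
Total visits = 0

Answer: 0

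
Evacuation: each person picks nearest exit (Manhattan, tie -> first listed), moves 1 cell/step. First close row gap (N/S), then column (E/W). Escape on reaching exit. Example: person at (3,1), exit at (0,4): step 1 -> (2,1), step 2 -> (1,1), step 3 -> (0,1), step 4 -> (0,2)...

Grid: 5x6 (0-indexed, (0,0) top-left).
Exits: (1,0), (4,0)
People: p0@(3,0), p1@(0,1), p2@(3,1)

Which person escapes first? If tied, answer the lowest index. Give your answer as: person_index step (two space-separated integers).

Step 1: p0:(3,0)->(4,0)->EXIT | p1:(0,1)->(1,1) | p2:(3,1)->(4,1)
Step 2: p0:escaped | p1:(1,1)->(1,0)->EXIT | p2:(4,1)->(4,0)->EXIT
Exit steps: [1, 2, 2]
First to escape: p0 at step 1

Answer: 0 1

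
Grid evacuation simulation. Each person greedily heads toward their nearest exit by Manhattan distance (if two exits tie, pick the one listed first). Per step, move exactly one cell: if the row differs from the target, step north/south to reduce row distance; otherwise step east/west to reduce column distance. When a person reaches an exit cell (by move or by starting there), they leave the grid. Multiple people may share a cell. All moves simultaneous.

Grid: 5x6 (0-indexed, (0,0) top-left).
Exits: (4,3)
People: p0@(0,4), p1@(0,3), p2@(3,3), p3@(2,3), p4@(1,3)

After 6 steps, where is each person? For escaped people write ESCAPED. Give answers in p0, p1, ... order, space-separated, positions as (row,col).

Step 1: p0:(0,4)->(1,4) | p1:(0,3)->(1,3) | p2:(3,3)->(4,3)->EXIT | p3:(2,3)->(3,3) | p4:(1,3)->(2,3)
Step 2: p0:(1,4)->(2,4) | p1:(1,3)->(2,3) | p2:escaped | p3:(3,3)->(4,3)->EXIT | p4:(2,3)->(3,3)
Step 3: p0:(2,4)->(3,4) | p1:(2,3)->(3,3) | p2:escaped | p3:escaped | p4:(3,3)->(4,3)->EXIT
Step 4: p0:(3,4)->(4,4) | p1:(3,3)->(4,3)->EXIT | p2:escaped | p3:escaped | p4:escaped
Step 5: p0:(4,4)->(4,3)->EXIT | p1:escaped | p2:escaped | p3:escaped | p4:escaped

ESCAPED ESCAPED ESCAPED ESCAPED ESCAPED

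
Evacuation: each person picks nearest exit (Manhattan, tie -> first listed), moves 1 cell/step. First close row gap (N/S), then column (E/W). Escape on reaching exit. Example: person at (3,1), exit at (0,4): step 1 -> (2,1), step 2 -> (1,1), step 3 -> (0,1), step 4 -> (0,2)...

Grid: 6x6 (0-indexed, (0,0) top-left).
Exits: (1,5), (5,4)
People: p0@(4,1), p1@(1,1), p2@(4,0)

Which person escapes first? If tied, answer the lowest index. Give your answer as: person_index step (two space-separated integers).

Answer: 0 4

Derivation:
Step 1: p0:(4,1)->(5,1) | p1:(1,1)->(1,2) | p2:(4,0)->(5,0)
Step 2: p0:(5,1)->(5,2) | p1:(1,2)->(1,3) | p2:(5,0)->(5,1)
Step 3: p0:(5,2)->(5,3) | p1:(1,3)->(1,4) | p2:(5,1)->(5,2)
Step 4: p0:(5,3)->(5,4)->EXIT | p1:(1,4)->(1,5)->EXIT | p2:(5,2)->(5,3)
Step 5: p0:escaped | p1:escaped | p2:(5,3)->(5,4)->EXIT
Exit steps: [4, 4, 5]
First to escape: p0 at step 4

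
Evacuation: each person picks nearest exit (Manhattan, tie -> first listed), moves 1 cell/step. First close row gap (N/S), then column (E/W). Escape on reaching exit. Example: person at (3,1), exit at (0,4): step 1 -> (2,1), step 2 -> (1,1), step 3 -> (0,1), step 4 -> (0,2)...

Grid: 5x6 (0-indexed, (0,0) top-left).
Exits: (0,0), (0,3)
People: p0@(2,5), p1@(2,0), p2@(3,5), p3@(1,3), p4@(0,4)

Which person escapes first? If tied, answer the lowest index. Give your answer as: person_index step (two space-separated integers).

Answer: 3 1

Derivation:
Step 1: p0:(2,5)->(1,5) | p1:(2,0)->(1,0) | p2:(3,5)->(2,5) | p3:(1,3)->(0,3)->EXIT | p4:(0,4)->(0,3)->EXIT
Step 2: p0:(1,5)->(0,5) | p1:(1,0)->(0,0)->EXIT | p2:(2,5)->(1,5) | p3:escaped | p4:escaped
Step 3: p0:(0,5)->(0,4) | p1:escaped | p2:(1,5)->(0,5) | p3:escaped | p4:escaped
Step 4: p0:(0,4)->(0,3)->EXIT | p1:escaped | p2:(0,5)->(0,4) | p3:escaped | p4:escaped
Step 5: p0:escaped | p1:escaped | p2:(0,4)->(0,3)->EXIT | p3:escaped | p4:escaped
Exit steps: [4, 2, 5, 1, 1]
First to escape: p3 at step 1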